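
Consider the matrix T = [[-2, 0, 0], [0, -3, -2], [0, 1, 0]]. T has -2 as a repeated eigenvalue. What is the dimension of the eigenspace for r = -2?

T + 2I = [[0, 0, 0], [0, -1, -2], [0, 1, 2]].
This matrix has rank 1, so its null space has dimension 3 − 1 = 2.

2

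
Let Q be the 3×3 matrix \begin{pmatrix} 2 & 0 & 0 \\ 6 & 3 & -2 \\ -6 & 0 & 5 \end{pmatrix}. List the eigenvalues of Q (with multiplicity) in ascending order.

2, 3, 5

Characteristic polynomial: p(s) = s^3 - 10s^2 + 31s - 30 = (s - 5)(s - 3)(s - 2).
Roots (with multiplicity): 2, 3, 5.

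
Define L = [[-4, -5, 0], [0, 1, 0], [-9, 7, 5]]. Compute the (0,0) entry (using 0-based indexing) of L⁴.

256

Characteristic polynomial: λ^3 - 2λ^2 - 19λ + 20 = (λ - 5)(λ - 1)(λ + 4), so the eigenvalues are -4, 1, 5.
λ=-4: eigenvector (1, 0, 1).
λ=1: eigenvector (-1, 1, -4).
λ=5: eigenvector (0, 0, 1).
P = [[1, -1, 0], [0, 1, 0], [1, -4, 1]], D = diag(-4, 1, 5), P⁻¹ = [[1, 1, 0], [0, 1, 0], [-1, 3, 1]].
L⁴ = P·diag(256, 1, 625)·P⁻¹ = [[256, 255, 0], [0, 1, 0], [-369, 2127, 625]].
The requested entry is 256.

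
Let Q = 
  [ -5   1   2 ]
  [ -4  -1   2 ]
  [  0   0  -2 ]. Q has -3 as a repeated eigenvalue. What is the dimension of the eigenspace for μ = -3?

1

Q + 3I = [[-2, 1, 2], [-4, 2, 2], [0, 0, 1]].
This matrix has rank 2, so its null space has dimension 3 − 2 = 1.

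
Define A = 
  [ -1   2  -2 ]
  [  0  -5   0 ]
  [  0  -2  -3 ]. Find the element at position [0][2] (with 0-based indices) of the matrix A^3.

-26

Characteristic polynomial: λ^3 + 9λ^2 + 23λ + 15 = (λ + 1)(λ + 3)(λ + 5), so the eigenvalues are -5, -3, -1.
λ=-1: eigenvector (1, 0, 0).
λ=-5: eigenvector (0, 1, 1).
λ=-3: eigenvector (1, 0, 1).
P = [[1, 0, 1], [0, 1, 0], [0, 1, 1]], D = diag(-1, -5, -3), P⁻¹ = [[1, 1, -1], [0, 1, 0], [0, -1, 1]].
A³ = P·diag(-1, -125, -27)·P⁻¹ = [[-1, 26, -26], [0, -125, 0], [0, -98, -27]].
The requested entry is -26.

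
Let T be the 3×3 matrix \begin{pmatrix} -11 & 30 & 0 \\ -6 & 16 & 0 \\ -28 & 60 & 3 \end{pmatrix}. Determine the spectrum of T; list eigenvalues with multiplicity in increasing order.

Characteristic polynomial: p(λ) = λ^3 - 8λ^2 + 19λ - 12 = (λ - 4)(λ - 3)(λ - 1).
Roots (with multiplicity): 1, 3, 4.

1, 3, 4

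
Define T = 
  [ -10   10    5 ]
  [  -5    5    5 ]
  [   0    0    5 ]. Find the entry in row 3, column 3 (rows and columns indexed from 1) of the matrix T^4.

625

Characteristic polynomial: λ^3 - 25λ = λ(λ - 5)(λ + 5), so the eigenvalues are -5, 0, 5.
λ=-5: eigenvector (2, 1, 0).
λ=0: eigenvector (1, 1, 0).
λ=5: eigenvector (1, 1, 1).
P = [[2, 1, 1], [1, 1, 1], [0, 0, 1]], D = diag(-5, 0, 5), P⁻¹ = [[1, -1, 0], [-1, 2, -1], [0, 0, 1]].
T⁴ = P·diag(625, 0, 625)·P⁻¹ = [[1250, -1250, 625], [625, -625, 625], [0, 0, 625]].
The requested entry is 625.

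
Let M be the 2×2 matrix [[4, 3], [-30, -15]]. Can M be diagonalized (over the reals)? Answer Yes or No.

Yes

Characteristic polynomial: p(s) = s^2 + 11s + 30 = (s + 5)(s + 6).
All 2 eigenvalues are distinct, so M is diagonalizable.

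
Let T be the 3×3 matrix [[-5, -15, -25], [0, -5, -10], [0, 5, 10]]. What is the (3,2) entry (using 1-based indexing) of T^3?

125

Characteristic polynomial: r^3 - 25r = r(r - 5)(r + 5), so the eigenvalues are -5, 0, 5.
r=-5: eigenvector (1, 0, 0).
r=5: eigenvector (-1, -1, 1).
r=0: eigenvector (1, -2, 1).
P = [[1, -1, 1], [0, -1, -2], [0, 1, 1]], D = diag(-5, 5, 0), P⁻¹ = [[1, 2, 3], [0, 1, 2], [0, -1, -1]].
T³ = P·diag(-125, 125, 0)·P⁻¹ = [[-125, -375, -625], [0, -125, -250], [0, 125, 250]].
The requested entry is 125.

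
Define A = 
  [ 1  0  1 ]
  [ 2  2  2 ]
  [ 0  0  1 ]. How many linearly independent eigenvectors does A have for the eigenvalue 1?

1

A − 1I = [[0, 0, 1], [2, 1, 2], [0, 0, 0]].
This matrix has rank 2, so its null space has dimension 3 − 2 = 1.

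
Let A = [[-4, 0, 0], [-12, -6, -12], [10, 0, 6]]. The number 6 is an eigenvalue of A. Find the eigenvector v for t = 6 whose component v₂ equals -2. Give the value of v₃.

2

A − 6I = [[-10, 0, 0], [-12, -12, -12], [10, 0, 0]].
Solving (A − 6I)v = 0 gives the eigenspace spanned by (0, -2, 2).
With v₂ = -2, v = (0, -2, 2), so v₃ = 2.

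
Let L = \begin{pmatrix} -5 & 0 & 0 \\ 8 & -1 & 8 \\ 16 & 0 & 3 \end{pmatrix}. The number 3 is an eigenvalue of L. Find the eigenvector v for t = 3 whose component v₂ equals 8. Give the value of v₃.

L − 3I = [[-8, 0, 0], [8, -4, 8], [16, 0, 0]].
Solving (L − 3I)v = 0 gives the eigenspace spanned by (0, 8, 4).
With v₂ = 8, v = (0, 8, 4), so v₃ = 4.

4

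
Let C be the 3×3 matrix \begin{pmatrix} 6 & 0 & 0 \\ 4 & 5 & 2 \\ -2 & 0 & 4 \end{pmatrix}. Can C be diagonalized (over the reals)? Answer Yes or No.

Characteristic polynomial: p(μ) = μ^3 - 15μ^2 + 74μ - 120 = (μ - 6)(μ - 5)(μ - 4).
All 3 eigenvalues are distinct, so C is diagonalizable.

Yes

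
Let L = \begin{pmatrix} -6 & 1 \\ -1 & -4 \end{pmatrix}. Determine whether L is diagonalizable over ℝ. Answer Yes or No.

Characteristic polynomial: p(t) = t^2 + 10t + 25 = (t + 5)^2.
t = -5 has algebraic multiplicity 2; rank(L + 5I) = 1, so geometric multiplicity = 1.
Geometric multiplicity < algebraic multiplicity, so L is not diagonalizable.

No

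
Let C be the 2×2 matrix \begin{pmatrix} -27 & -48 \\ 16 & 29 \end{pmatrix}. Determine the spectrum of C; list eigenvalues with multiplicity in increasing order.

Characteristic polynomial: p(r) = r^2 - 2r - 15 = (r - 5)(r + 3).
Roots (with multiplicity): -3, 5.

-3, 5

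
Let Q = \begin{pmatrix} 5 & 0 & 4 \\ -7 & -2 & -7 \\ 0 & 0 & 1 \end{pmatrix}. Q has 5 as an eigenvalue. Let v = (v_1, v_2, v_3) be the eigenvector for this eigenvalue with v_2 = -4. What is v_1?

4

Q − 5I = [[0, 0, 4], [-7, -7, -7], [0, 0, -4]].
Solving (Q − 5I)v = 0 gives the eigenspace spanned by (4, -4, 0).
With v_2 = -4, v = (4, -4, 0), so v_1 = 4.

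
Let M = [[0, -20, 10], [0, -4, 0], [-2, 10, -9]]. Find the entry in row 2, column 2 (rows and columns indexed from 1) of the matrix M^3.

-64

Characteristic polynomial: λ^3 + 13λ^2 + 56λ + 80 = (λ + 4)^2(λ + 5), so the eigenvalues are -5, -4, -4.
λ=-4: eigenvector (5, 0, -2).
λ=-5: eigenvector (-2, 0, 1).
λ=-4: eigenvector (0, 1, 2).
P = [[5, -2, 0], [0, 0, 1], [-2, 1, 2]], D = diag(-4, -5, -4), P⁻¹ = [[1, -4, 2], [2, -10, 5], [0, 1, 0]].
M³ = P·diag(-64, -125, -64)·P⁻¹ = [[180, -1220, 610], [0, -64, 0], [-122, 610, -369]].
The requested entry is -64.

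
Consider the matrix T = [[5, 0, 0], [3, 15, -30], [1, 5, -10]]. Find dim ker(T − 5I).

T − 5I = [[0, 0, 0], [3, 10, -30], [1, 5, -15]].
This matrix has rank 2, so its null space has dimension 3 − 2 = 1.

1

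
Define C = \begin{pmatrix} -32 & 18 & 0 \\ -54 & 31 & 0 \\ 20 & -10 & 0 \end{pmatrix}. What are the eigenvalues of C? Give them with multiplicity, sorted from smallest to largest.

-5, 0, 4

Characteristic polynomial: p(t) = t^3 + t^2 - 20t = t(t - 4)(t + 5).
Roots (with multiplicity): -5, 0, 4.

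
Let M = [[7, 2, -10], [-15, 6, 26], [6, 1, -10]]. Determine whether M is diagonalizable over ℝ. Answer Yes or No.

No

Characteristic polynomial: p(μ) = μ^3 - 3μ^2 - 24μ + 80 = (μ - 4)^2(μ + 5).
μ = 4 has algebraic multiplicity 2; rank(M − 4I) = 2, so geometric multiplicity = 1.
Geometric multiplicity < algebraic multiplicity, so M is not diagonalizable.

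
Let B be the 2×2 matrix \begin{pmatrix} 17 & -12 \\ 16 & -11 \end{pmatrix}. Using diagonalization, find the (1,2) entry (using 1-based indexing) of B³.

Characteristic polynomial: s^2 - 6s + 5 = (s - 5)(s - 1), so the eigenvalues are 1, 5.
s=5: eigenvector (1, 1).
s=1: eigenvector (3, 4).
P = [[1, 3], [1, 4]], D = diag(5, 1), P⁻¹ = [[4, -3], [-1, 1]].
B³ = P·diag(125, 1)·P⁻¹ = [[497, -372], [496, -371]].
The requested entry is -372.

-372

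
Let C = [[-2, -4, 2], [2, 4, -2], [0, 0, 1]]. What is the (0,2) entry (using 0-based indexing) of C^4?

30

Characteristic polynomial: λ^3 - 3λ^2 + 2λ = λ(λ - 2)(λ - 1), so the eigenvalues are 0, 1, 2.
λ=2: eigenvector (-1, 1, 0).
λ=0: eigenvector (-2, 1, 0).
λ=1: eigenvector (-2, 2, 1).
P = [[-1, -2, -2], [1, 1, 2], [0, 0, 1]], D = diag(2, 0, 1), P⁻¹ = [[1, 2, -2], [-1, -1, 0], [0, 0, 1]].
C⁴ = P·diag(16, 0, 1)·P⁻¹ = [[-16, -32, 30], [16, 32, -30], [0, 0, 1]].
The requested entry is 30.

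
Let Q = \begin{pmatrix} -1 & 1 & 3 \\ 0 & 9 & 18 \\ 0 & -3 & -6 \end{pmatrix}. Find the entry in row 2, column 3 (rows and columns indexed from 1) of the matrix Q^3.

Characteristic polynomial: t^3 - 2t^2 - 3t = t(t - 3)(t + 1), so the eigenvalues are -1, 0, 3.
t=-1: eigenvector (1, 0, 0).
t=3: eigenvector (0, 3, -1).
t=0: eigenvector (1, -2, 1).
P = [[1, 0, 1], [0, 3, -2], [0, -1, 1]], D = diag(-1, 3, 0), P⁻¹ = [[1, -1, -3], [0, 1, 2], [0, 1, 3]].
Q³ = P·diag(-1, 27, 0)·P⁻¹ = [[-1, 1, 3], [0, 81, 162], [0, -27, -54]].
The requested entry is 162.

162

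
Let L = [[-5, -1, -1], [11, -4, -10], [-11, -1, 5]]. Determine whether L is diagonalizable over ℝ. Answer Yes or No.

Characteristic polynomial: p(t) = t^3 + 4t^2 - 35t - 150 = (t - 6)(t + 5)^2.
t = -5 has algebraic multiplicity 2; rank(L + 5I) = 2, so geometric multiplicity = 1.
Geometric multiplicity < algebraic multiplicity, so L is not diagonalizable.

No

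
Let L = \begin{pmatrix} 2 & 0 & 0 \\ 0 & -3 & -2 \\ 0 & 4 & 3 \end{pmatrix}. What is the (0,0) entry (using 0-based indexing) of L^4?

16

Characteristic polynomial: r^3 - 2r^2 - r + 2 = (r - 2)(r - 1)(r + 1), so the eigenvalues are -1, 1, 2.
r=2: eigenvector (1, 0, 0).
r=1: eigenvector (0, -1, 2).
r=-1: eigenvector (0, -1, 1).
P = [[1, 0, 0], [0, -1, -1], [0, 2, 1]], D = diag(2, 1, -1), P⁻¹ = [[1, 0, 0], [0, 1, 1], [0, -2, -1]].
L⁴ = P·diag(16, 1, 1)·P⁻¹ = [[16, 0, 0], [0, 1, 0], [0, 0, 1]].
The requested entry is 16.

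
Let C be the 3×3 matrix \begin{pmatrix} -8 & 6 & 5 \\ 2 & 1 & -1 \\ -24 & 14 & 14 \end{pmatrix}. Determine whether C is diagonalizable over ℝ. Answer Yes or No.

No

Characteristic polynomial: p(μ) = μ^3 - 7μ^2 + 16μ - 12 = (μ - 3)(μ - 2)^2.
μ = 2 has algebraic multiplicity 2; rank(C − 2I) = 2, so geometric multiplicity = 1.
Geometric multiplicity < algebraic multiplicity, so C is not diagonalizable.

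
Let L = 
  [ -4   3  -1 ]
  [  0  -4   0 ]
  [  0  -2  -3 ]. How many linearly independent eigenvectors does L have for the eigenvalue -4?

1

L + 4I = [[0, 3, -1], [0, 0, 0], [0, -2, 1]].
This matrix has rank 2, so its null space has dimension 3 − 2 = 1.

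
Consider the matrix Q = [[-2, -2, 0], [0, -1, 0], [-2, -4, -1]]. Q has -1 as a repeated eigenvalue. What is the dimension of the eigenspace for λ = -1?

2

Q + 1I = [[-1, -2, 0], [0, 0, 0], [-2, -4, 0]].
This matrix has rank 1, so its null space has dimension 3 − 1 = 2.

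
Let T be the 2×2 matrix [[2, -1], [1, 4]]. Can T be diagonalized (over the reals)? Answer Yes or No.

No

Characteristic polynomial: p(λ) = λ^2 - 6λ + 9 = (λ - 3)^2.
λ = 3 has algebraic multiplicity 2; rank(T − 3I) = 1, so geometric multiplicity = 1.
Geometric multiplicity < algebraic multiplicity, so T is not diagonalizable.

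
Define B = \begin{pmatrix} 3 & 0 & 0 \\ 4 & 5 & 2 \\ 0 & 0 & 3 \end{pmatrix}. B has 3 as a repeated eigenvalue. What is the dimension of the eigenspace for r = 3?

2

B − 3I = [[0, 0, 0], [4, 2, 2], [0, 0, 0]].
This matrix has rank 1, so its null space has dimension 3 − 1 = 2.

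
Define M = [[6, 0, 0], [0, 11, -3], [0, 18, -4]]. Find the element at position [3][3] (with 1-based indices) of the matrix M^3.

Characteristic polynomial: t^3 - 13t^2 + 52t - 60 = (t - 6)(t - 5)(t - 2), so the eigenvalues are 2, 5, 6.
t=5: eigenvector (0, 1, 2).
t=6: eigenvector (1, 0, 0).
t=2: eigenvector (0, 1, 3).
P = [[0, 1, 0], [1, 0, 1], [2, 0, 3]], D = diag(5, 6, 2), P⁻¹ = [[0, 3, -1], [1, 0, 0], [0, -2, 1]].
M³ = P·diag(125, 216, 8)·P⁻¹ = [[216, 0, 0], [0, 359, -117], [0, 702, -226]].
The requested entry is -226.

-226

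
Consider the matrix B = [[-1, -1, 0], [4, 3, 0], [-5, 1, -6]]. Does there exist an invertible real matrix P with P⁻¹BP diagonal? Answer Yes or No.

Characteristic polynomial: p(r) = r^3 + 4r^2 - 11r + 6 = (r - 1)^2(r + 6).
r = 1 has algebraic multiplicity 2; rank(B − 1I) = 2, so geometric multiplicity = 1.
Geometric multiplicity < algebraic multiplicity, so B is not diagonalizable.

No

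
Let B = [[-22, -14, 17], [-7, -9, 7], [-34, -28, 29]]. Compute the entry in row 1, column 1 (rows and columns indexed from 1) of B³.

Characteristic polynomial: s^3 + 2s^2 - 25s - 50 = (s - 5)(s + 2)(s + 5), so the eigenvalues are -5, -2, 5.
s=-2: eigenvector (-1, -1, -2).
s=-5: eigenvector (1, 0, 1).
s=5: eigenvector (-2, -1, -4).
P = [[-1, 1, -2], [-1, 0, -1], [-2, 1, -4]], D = diag(-2, -5, 5), P⁻¹ = [[-1, -2, 1], [2, 0, -1], [1, 1, -1]].
B³ = P·diag(-8, -125, 125)·P⁻¹ = [[-508, -266, 383], [-133, -141, 133], [-766, -532, 641]].
The requested entry is -508.

-508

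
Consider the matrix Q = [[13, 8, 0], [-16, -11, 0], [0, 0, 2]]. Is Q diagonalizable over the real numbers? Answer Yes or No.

Characteristic polynomial: p(s) = s^3 - 4s^2 - 11s + 30 = (s - 5)(s - 2)(s + 3).
All 3 eigenvalues are distinct, so Q is diagonalizable.

Yes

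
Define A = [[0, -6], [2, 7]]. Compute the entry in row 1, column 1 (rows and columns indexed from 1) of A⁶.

Characteristic polynomial: μ^2 - 7μ + 12 = (μ - 4)(μ - 3), so the eigenvalues are 3, 4.
μ=4: eigenvector (-3, 2).
μ=3: eigenvector (-2, 1).
P = [[-3, -2], [2, 1]], D = diag(4, 3), P⁻¹ = [[1, 2], [-2, -3]].
A⁶ = P·diag(4096, 729)·P⁻¹ = [[-9372, -20202], [6734, 14197]].
The requested entry is -9372.

-9372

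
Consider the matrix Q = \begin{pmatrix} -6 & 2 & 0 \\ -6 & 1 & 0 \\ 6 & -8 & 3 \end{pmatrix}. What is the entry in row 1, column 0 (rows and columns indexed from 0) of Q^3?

Characteristic polynomial: s^3 + 2s^2 - 9s - 18 = (s - 3)(s + 2)(s + 3), so the eigenvalues are -3, -2, 3.
s=-2: eigenvector (1, 2, 2).
s=-3: eigenvector (-2, -3, -2).
s=3: eigenvector (0, 0, 1).
P = [[1, -2, 0], [2, -3, 0], [2, -2, 1]], D = diag(-2, -3, 3), P⁻¹ = [[-3, 2, 0], [-2, 1, 0], [2, -2, 1]].
Q³ = P·diag(-8, -27, 27)·P⁻¹ = [[-84, 38, 0], [-114, 49, 0], [-6, -32, 27]].
The requested entry is -114.

-114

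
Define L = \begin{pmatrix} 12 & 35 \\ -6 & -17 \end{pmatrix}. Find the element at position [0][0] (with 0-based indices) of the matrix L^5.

Characteristic polynomial: s^2 + 5s + 6 = (s + 2)(s + 3), so the eigenvalues are -3, -2.
s=-2: eigenvector (5, -2).
s=-3: eigenvector (7, -3).
P = [[5, 7], [-2, -3]], D = diag(-2, -3), P⁻¹ = [[3, 7], [-2, -5]].
L⁵ = P·diag(-32, -243)·P⁻¹ = [[2922, 7385], [-1266, -3197]].
The requested entry is 2922.

2922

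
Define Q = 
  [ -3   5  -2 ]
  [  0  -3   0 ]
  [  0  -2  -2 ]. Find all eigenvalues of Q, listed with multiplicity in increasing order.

Characteristic polynomial: p(t) = t^3 + 8t^2 + 21t + 18 = (t + 2)(t + 3)^2.
Roots (with multiplicity): -3, -3, -2.

-3, -3, -2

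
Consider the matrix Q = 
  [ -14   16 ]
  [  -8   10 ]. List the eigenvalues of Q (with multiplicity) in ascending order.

-6, 2

Characteristic polynomial: p(r) = r^2 + 4r - 12 = (r - 2)(r + 6).
Roots (with multiplicity): -6, 2.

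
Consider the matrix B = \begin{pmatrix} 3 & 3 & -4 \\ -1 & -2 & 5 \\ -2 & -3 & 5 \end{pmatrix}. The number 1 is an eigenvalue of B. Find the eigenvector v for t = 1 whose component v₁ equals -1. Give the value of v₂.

2

B − 1I = [[2, 3, -4], [-1, -3, 5], [-2, -3, 4]].
Solving (B − 1I)v = 0 gives the eigenspace spanned by (-1, 2, 1).
With v₁ = -1, v = (-1, 2, 1), so v₂ = 2.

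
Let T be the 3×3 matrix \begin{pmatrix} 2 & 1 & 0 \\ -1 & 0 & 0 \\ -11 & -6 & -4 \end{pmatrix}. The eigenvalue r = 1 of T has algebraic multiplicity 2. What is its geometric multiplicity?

T − 1I = [[1, 1, 0], [-1, -1, 0], [-11, -6, -5]].
This matrix has rank 2, so its null space has dimension 3 − 2 = 1.

1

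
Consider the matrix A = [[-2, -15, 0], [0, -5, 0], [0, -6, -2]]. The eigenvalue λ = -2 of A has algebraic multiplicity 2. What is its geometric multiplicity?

A + 2I = [[0, -15, 0], [0, -3, 0], [0, -6, 0]].
This matrix has rank 1, so its null space has dimension 3 − 1 = 2.

2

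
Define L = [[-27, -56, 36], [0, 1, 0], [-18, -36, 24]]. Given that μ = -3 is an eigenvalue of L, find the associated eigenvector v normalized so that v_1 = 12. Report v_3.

L + 3I = [[-24, -56, 36], [0, 4, 0], [-18, -36, 27]].
Solving (L + 3I)v = 0 gives the eigenspace spanned by (12, 0, 8).
With v_1 = 12, v = (12, 0, 8), so v_3 = 8.

8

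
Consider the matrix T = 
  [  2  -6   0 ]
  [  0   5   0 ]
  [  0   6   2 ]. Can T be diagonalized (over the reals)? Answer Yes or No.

Characteristic polynomial: p(μ) = μ^3 - 9μ^2 + 24μ - 20 = (μ - 5)(μ - 2)^2.
μ = 2 has algebraic multiplicity 2; rank(T − 2I) = 1, so geometric multiplicity = 2.
Every eigenvalue has geometric = algebraic multiplicity, so T is diagonalizable.

Yes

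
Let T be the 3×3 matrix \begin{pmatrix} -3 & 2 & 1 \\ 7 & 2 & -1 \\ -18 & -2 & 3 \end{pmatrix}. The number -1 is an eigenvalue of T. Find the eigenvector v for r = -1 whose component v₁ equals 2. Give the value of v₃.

T + 1I = [[-2, 2, 1], [7, 3, -1], [-18, -2, 4]].
Solving (T + 1I)v = 0 gives the eigenspace spanned by (2, -2, 8).
With v₁ = 2, v = (2, -2, 8), so v₃ = 8.

8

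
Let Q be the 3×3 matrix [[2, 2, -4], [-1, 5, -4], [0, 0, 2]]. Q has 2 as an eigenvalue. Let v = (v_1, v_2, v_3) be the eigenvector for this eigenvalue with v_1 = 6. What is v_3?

3

Q − 2I = [[0, 2, -4], [-1, 3, -4], [0, 0, 0]].
Solving (Q − 2I)v = 0 gives the eigenspace spanned by (6, 6, 3).
With v_1 = 6, v = (6, 6, 3), so v_3 = 3.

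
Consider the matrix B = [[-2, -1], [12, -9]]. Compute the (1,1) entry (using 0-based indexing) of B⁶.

Characteristic polynomial: s^2 + 11s + 30 = (s + 5)(s + 6), so the eigenvalues are -6, -5.
s=-6: eigenvector (1, 4).
s=-5: eigenvector (1, 3).
P = [[1, 1], [4, 3]], D = diag(-6, -5), P⁻¹ = [[-3, 1], [4, -1]].
B⁶ = P·diag(46656, 15625)·P⁻¹ = [[-77468, 31031], [-372372, 139749]].
The requested entry is 139749.

139749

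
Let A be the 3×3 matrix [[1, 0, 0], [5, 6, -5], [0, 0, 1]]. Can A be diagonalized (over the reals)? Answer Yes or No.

Yes

Characteristic polynomial: p(t) = t^3 - 8t^2 + 13t - 6 = (t - 6)(t - 1)^2.
t = 1 has algebraic multiplicity 2; rank(A − 1I) = 1, so geometric multiplicity = 2.
Every eigenvalue has geometric = algebraic multiplicity, so A is diagonalizable.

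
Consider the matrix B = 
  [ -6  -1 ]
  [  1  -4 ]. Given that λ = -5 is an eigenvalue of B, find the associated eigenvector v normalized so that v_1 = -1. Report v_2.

1

B + 5I = [[-1, -1], [1, 1]].
Solving (B + 5I)v = 0 gives the eigenspace spanned by (-1, 1).
With v_1 = -1, v = (-1, 1), so v_2 = 1.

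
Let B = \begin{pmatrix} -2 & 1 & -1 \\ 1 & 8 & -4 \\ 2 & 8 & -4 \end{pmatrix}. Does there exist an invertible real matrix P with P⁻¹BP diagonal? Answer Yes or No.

No

Characteristic polynomial: p(λ) = λ^3 - 2λ^2 - 7λ - 4 = (λ - 4)(λ + 1)^2.
λ = -1 has algebraic multiplicity 2; rank(B + 1I) = 2, so geometric multiplicity = 1.
Geometric multiplicity < algebraic multiplicity, so B is not diagonalizable.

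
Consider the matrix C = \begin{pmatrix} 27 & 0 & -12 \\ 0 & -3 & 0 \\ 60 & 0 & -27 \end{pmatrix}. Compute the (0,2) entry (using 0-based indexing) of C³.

Characteristic polynomial: s^3 + 3s^2 - 9s - 27 = (s - 3)(s + 3)^2, so the eigenvalues are -3, -3, 3.
s=3: eigenvector (1, 0, 2).
s=-3: eigenvector (0, 1, 0).
s=-3: eigenvector (2, 0, 5).
P = [[1, 0, 2], [0, 1, 0], [2, 0, 5]], D = diag(3, -3, -3), P⁻¹ = [[5, 0, -2], [0, 1, 0], [-2, 0, 1]].
C³ = P·diag(27, -27, -27)·P⁻¹ = [[243, 0, -108], [0, -27, 0], [540, 0, -243]].
The requested entry is -108.

-108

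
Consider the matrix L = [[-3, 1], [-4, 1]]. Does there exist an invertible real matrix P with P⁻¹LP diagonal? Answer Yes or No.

Characteristic polynomial: p(r) = r^2 + 2r + 1 = (r + 1)^2.
r = -1 has algebraic multiplicity 2; rank(L + 1I) = 1, so geometric multiplicity = 1.
Geometric multiplicity < algebraic multiplicity, so L is not diagonalizable.

No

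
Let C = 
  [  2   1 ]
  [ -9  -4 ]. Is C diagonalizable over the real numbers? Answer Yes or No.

No

Characteristic polynomial: p(λ) = λ^2 + 2λ + 1 = (λ + 1)^2.
λ = -1 has algebraic multiplicity 2; rank(C + 1I) = 1, so geometric multiplicity = 1.
Geometric multiplicity < algebraic multiplicity, so C is not diagonalizable.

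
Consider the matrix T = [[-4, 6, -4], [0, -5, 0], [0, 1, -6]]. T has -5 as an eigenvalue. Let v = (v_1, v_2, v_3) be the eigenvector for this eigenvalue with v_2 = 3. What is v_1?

-6

T + 5I = [[1, 6, -4], [0, 0, 0], [0, 1, -1]].
Solving (T + 5I)v = 0 gives the eigenspace spanned by (-6, 3, 3).
With v_2 = 3, v = (-6, 3, 3), so v_1 = -6.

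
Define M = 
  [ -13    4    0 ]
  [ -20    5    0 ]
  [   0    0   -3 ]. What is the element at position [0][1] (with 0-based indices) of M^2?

-32

Characteristic polynomial: λ^3 + 11λ^2 + 39λ + 45 = (λ + 3)^2(λ + 5), so the eigenvalues are -5, -3, -3.
λ=-3: eigenvector (0, 0, 1).
λ=-3: eigenvector (2, 5, 0).
λ=-5: eigenvector (1, 2, 0).
P = [[0, 2, 1], [0, 5, 2], [1, 0, 0]], D = diag(-3, -3, -5), P⁻¹ = [[0, 0, 1], [-2, 1, 0], [5, -2, 0]].
M² = P·diag(9, 9, 25)·P⁻¹ = [[89, -32, 0], [160, -55, 0], [0, 0, 9]].
The requested entry is -32.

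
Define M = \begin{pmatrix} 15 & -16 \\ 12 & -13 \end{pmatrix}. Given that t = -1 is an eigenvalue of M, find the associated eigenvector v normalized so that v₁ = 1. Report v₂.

M + 1I = [[16, -16], [12, -12]].
Solving (M + 1I)v = 0 gives the eigenspace spanned by (1, 1).
With v₁ = 1, v = (1, 1), so v₂ = 1.

1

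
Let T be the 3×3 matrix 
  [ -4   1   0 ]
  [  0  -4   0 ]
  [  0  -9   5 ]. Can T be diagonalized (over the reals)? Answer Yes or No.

Characteristic polynomial: p(μ) = μ^3 + 3μ^2 - 24μ - 80 = (μ - 5)(μ + 4)^2.
μ = -4 has algebraic multiplicity 2; rank(T + 4I) = 2, so geometric multiplicity = 1.
Geometric multiplicity < algebraic multiplicity, so T is not diagonalizable.

No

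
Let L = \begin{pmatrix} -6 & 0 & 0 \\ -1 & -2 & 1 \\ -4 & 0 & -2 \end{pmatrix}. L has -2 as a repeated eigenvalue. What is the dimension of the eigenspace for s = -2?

1

L + 2I = [[-4, 0, 0], [-1, 0, 1], [-4, 0, 0]].
This matrix has rank 2, so its null space has dimension 3 − 2 = 1.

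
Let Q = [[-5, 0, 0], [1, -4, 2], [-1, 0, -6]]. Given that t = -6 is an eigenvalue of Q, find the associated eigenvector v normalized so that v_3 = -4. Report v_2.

4

Q + 6I = [[1, 0, 0], [1, 2, 2], [-1, 0, 0]].
Solving (Q + 6I)v = 0 gives the eigenspace spanned by (0, 4, -4).
With v_3 = -4, v = (0, 4, -4), so v_2 = 4.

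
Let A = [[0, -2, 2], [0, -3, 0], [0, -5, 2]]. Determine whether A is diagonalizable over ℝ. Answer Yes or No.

Characteristic polynomial: p(r) = r^3 + r^2 - 6r = r(r - 2)(r + 3).
All 3 eigenvalues are distinct, so A is diagonalizable.

Yes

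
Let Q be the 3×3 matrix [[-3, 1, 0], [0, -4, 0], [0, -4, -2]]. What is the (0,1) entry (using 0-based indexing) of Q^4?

Characteristic polynomial: r^3 + 9r^2 + 26r + 24 = (r + 2)(r + 3)(r + 4), so the eigenvalues are -4, -3, -2.
r=-4: eigenvector (1, -1, -2).
r=-3: eigenvector (1, 0, 0).
r=-2: eigenvector (0, 0, 1).
P = [[1, 1, 0], [-1, 0, 0], [-2, 0, 1]], D = diag(-4, -3, -2), P⁻¹ = [[0, -1, 0], [1, 1, 0], [0, -2, 1]].
Q⁴ = P·diag(256, 81, 16)·P⁻¹ = [[81, -175, 0], [0, 256, 0], [0, 480, 16]].
The requested entry is -175.

-175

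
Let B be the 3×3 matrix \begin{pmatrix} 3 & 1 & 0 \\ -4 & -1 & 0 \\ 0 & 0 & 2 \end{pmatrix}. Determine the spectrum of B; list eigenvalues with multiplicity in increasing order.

Characteristic polynomial: p(s) = s^3 - 4s^2 + 5s - 2 = (s - 2)(s - 1)^2.
Roots (with multiplicity): 1, 1, 2.

1, 1, 2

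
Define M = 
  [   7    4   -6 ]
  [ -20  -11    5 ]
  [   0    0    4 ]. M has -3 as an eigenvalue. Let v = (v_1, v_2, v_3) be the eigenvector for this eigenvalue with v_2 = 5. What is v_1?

-2

M + 3I = [[10, 4, -6], [-20, -8, 5], [0, 0, 7]].
Solving (M + 3I)v = 0 gives the eigenspace spanned by (-2, 5, 0).
With v_2 = 5, v = (-2, 5, 0), so v_1 = -2.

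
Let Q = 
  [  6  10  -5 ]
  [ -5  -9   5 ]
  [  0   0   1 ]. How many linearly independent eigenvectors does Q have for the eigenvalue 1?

2

Q − 1I = [[5, 10, -5], [-5, -10, 5], [0, 0, 0]].
This matrix has rank 1, so its null space has dimension 3 − 1 = 2.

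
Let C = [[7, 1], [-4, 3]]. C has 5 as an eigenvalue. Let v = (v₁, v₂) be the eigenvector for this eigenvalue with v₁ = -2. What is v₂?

C − 5I = [[2, 1], [-4, -2]].
Solving (C − 5I)v = 0 gives the eigenspace spanned by (-2, 4).
With v₁ = -2, v = (-2, 4), so v₂ = 4.

4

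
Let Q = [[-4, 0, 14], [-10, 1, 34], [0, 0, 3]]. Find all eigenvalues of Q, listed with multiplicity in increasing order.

-4, 1, 3

Characteristic polynomial: p(λ) = λ^3 - 13λ + 12 = (λ - 3)(λ - 1)(λ + 4).
Roots (with multiplicity): -4, 1, 3.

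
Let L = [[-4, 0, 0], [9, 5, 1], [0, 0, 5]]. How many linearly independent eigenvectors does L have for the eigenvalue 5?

1

L − 5I = [[-9, 0, 0], [9, 0, 1], [0, 0, 0]].
This matrix has rank 2, so its null space has dimension 3 − 2 = 1.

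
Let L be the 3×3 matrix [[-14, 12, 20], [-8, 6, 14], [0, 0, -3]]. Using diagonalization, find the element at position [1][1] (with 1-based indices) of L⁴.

3856

Characteristic polynomial: s^3 + 11s^2 + 36s + 36 = (s + 2)(s + 3)(s + 6), so the eigenvalues are -6, -3, -2.
s=-6: eigenvector (3, 2, 0).
s=-2: eigenvector (1, 1, 0).
s=-3: eigenvector (4, 2, 1).
P = [[3, 1, 4], [2, 1, 2], [0, 0, 1]], D = diag(-6, -2, -3), P⁻¹ = [[1, -1, -2], [-2, 3, 2], [0, 0, 1]].
L⁴ = P·diag(1296, 16, 81)·P⁻¹ = [[3856, -3840, -7420], [2560, -2544, -4990], [0, 0, 81]].
The requested entry is 3856.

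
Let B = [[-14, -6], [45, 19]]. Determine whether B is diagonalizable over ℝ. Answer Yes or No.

Characteristic polynomial: p(t) = t^2 - 5t + 4 = (t - 4)(t - 1).
All 2 eigenvalues are distinct, so B is diagonalizable.

Yes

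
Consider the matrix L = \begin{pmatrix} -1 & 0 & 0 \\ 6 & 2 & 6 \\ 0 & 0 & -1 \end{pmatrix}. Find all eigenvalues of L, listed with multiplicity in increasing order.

-1, -1, 2

Characteristic polynomial: p(λ) = λ^3 - 3λ - 2 = (λ - 2)(λ + 1)^2.
Roots (with multiplicity): -1, -1, 2.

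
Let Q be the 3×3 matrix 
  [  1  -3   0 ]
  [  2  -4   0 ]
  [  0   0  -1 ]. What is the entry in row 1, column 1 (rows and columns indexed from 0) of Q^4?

46

Characteristic polynomial: s^3 + 4s^2 + 5s + 2 = (s + 1)^2(s + 2), so the eigenvalues are -2, -1, -1.
s=-1: eigenvector (0, 0, 1).
s=-2: eigenvector (-1, -1, 0).
s=-1: eigenvector (-3, -2, -2).
P = [[0, -1, -3], [0, -1, -2], [1, 0, -2]], D = diag(-1, -2, -1), P⁻¹ = [[-2, 2, 1], [2, -3, 0], [-1, 1, 0]].
Q⁴ = P·diag(1, 16, 1)·P⁻¹ = [[-29, 45, 0], [-30, 46, 0], [0, 0, 1]].
The requested entry is 46.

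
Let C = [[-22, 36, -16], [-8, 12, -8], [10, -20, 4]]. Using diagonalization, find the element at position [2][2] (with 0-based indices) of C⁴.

Characteristic polynomial: r^3 + 6r^2 - 16r - 96 = (r - 4)(r + 4)(r + 6), so the eigenvalues are -6, -4, 4.
r=-6: eigenvector (1, 0, -1).
r=-4: eigenvector (2, 1, 0).
r=4: eigenvector (-2, -1, 1).
P = [[1, 2, -2], [0, 1, -1], [-1, 0, 1]], D = diag(-6, -4, 4), P⁻¹ = [[1, -2, 0], [1, -1, 1], [1, -2, 1]].
C⁴ = P·diag(1296, 256, 256)·P⁻¹ = [[1296, -2080, 0], [0, 256, 0], [-1040, 2080, 256]].
The requested entry is 256.

256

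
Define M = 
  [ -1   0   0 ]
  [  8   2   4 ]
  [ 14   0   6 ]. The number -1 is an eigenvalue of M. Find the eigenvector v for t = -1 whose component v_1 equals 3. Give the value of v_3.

-6

M + 1I = [[0, 0, 0], [8, 3, 4], [14, 0, 7]].
Solving (M + 1I)v = 0 gives the eigenspace spanned by (3, 0, -6).
With v_1 = 3, v = (3, 0, -6), so v_3 = -6.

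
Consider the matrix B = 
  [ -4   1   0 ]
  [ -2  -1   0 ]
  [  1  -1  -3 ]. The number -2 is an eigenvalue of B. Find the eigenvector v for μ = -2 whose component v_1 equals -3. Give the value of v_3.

B + 2I = [[-2, 1, 0], [-2, 1, 0], [1, -1, -1]].
Solving (B + 2I)v = 0 gives the eigenspace spanned by (-3, -6, 3).
With v_1 = -3, v = (-3, -6, 3), so v_3 = 3.

3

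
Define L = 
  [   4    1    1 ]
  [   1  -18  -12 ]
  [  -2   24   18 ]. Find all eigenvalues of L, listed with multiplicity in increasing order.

Characteristic polynomial: p(t) = t^3 - 4t^2 - 35t + 150 = (t - 5)^2(t + 6).
Roots (with multiplicity): -6, 5, 5.

-6, 5, 5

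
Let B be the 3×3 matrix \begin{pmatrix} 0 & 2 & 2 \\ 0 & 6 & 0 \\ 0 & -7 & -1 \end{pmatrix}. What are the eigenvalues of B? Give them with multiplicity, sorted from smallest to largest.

-1, 0, 6

Characteristic polynomial: p(λ) = λ^3 - 5λ^2 - 6λ = λ(λ - 6)(λ + 1).
Roots (with multiplicity): -1, 0, 6.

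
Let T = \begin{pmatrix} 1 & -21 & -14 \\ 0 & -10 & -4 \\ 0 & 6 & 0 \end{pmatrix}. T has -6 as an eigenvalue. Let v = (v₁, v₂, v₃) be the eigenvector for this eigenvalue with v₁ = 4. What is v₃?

T + 6I = [[7, -21, -14], [0, -4, -4], [0, 6, 6]].
Solving (T + 6I)v = 0 gives the eigenspace spanned by (4, 4, -4).
With v₁ = 4, v = (4, 4, -4), so v₃ = -4.

-4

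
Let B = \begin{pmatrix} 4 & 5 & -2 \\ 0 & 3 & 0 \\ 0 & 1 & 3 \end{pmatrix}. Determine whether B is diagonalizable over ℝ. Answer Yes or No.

No

Characteristic polynomial: p(r) = r^3 - 10r^2 + 33r - 36 = (r - 4)(r - 3)^2.
r = 3 has algebraic multiplicity 2; rank(B − 3I) = 2, so geometric multiplicity = 1.
Geometric multiplicity < algebraic multiplicity, so B is not diagonalizable.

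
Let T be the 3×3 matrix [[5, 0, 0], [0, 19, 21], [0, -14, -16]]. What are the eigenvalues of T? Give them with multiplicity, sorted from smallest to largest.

-2, 5, 5

Characteristic polynomial: p(s) = s^3 - 8s^2 + 5s + 50 = (s - 5)^2(s + 2).
Roots (with multiplicity): -2, 5, 5.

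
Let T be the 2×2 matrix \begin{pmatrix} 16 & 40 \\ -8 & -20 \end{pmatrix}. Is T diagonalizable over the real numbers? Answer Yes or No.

Characteristic polynomial: p(λ) = λ^2 + 4λ = λ(λ + 4).
All 2 eigenvalues are distinct, so T is diagonalizable.

Yes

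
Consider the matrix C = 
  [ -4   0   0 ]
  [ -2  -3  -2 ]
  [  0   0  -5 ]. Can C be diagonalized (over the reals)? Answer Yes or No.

Characteristic polynomial: p(s) = s^3 + 12s^2 + 47s + 60 = (s + 3)(s + 4)(s + 5).
All 3 eigenvalues are distinct, so C is diagonalizable.

Yes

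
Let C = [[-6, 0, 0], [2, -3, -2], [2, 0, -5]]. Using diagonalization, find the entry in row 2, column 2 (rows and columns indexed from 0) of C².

25

Characteristic polynomial: t^3 + 14t^2 + 63t + 90 = (t + 3)(t + 5)(t + 6), so the eigenvalues are -6, -5, -3.
t=-6: eigenvector (1, -2, -2).
t=-5: eigenvector (0, 1, 1).
t=-3: eigenvector (0, -1, 0).
P = [[1, 0, 0], [-2, 1, -1], [-2, 1, 0]], D = diag(-6, -5, -3), P⁻¹ = [[1, 0, 0], [2, 0, 1], [0, -1, 1]].
C² = P·diag(36, 25, 9)·P⁻¹ = [[36, 0, 0], [-22, 9, 16], [-22, 0, 25]].
The requested entry is 25.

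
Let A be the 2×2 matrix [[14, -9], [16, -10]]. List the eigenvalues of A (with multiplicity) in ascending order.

2, 2

Characteristic polynomial: p(t) = t^2 - 4t + 4 = (t - 2)^2.
Roots (with multiplicity): 2, 2.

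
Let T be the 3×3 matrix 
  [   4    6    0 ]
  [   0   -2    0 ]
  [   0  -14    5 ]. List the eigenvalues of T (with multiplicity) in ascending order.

Characteristic polynomial: p(r) = r^3 - 7r^2 + 2r + 40 = (r - 5)(r - 4)(r + 2).
Roots (with multiplicity): -2, 4, 5.

-2, 4, 5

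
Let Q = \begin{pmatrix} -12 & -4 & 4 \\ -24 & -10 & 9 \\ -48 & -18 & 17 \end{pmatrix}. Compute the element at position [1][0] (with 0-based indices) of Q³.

Characteristic polynomial: r^3 + 5r^2 + 4r = r(r + 1)(r + 4), so the eigenvalues are -4, -1, 0.
r=0: eigenvector (-1, -3, -6).
r=-4: eigenvector (1, 2, 4).
r=-1: eigenvector (0, 1, 1).
P = [[-1, 1, 0], [-3, 2, 1], [-6, 4, 1]], D = diag(0, -4, -1), P⁻¹ = [[2, 1, -1], [3, 1, -1], [0, 2, -1]].
Q³ = P·diag(0, -64, -1)·P⁻¹ = [[-192, -64, 64], [-384, -130, 129], [-768, -258, 257]].
The requested entry is -384.

-384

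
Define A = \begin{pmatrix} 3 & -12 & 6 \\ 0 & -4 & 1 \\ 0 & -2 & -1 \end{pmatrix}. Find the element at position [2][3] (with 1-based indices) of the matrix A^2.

Characteristic polynomial: λ^3 + 2λ^2 - 9λ - 18 = (λ - 3)(λ + 2)(λ + 3), so the eigenvalues are -3, -2, 3.
λ=-2: eigenvector (0, 1, 2).
λ=3: eigenvector (1, 0, 0).
λ=-3: eigenvector (-1, -1, -1).
P = [[0, 1, -1], [1, 0, -1], [2, 0, -1]], D = diag(-2, 3, -3), P⁻¹ = [[0, -1, 1], [1, -2, 1], [0, -2, 1]].
A² = P·diag(4, 9, 9)·P⁻¹ = [[9, 0, 0], [0, 14, -5], [0, 10, -1]].
The requested entry is -5.

-5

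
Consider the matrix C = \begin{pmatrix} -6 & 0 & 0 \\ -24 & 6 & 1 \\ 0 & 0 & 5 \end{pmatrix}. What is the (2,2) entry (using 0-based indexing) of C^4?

625

Characteristic polynomial: s^3 - 5s^2 - 36s + 180 = (s - 6)(s - 5)(s + 6), so the eigenvalues are -6, 5, 6.
s=6: eigenvector (0, 1, 0).
s=-6: eigenvector (1, 2, 0).
s=5: eigenvector (0, -1, 1).
P = [[0, 1, 0], [1, 2, -1], [0, 0, 1]], D = diag(6, -6, 5), P⁻¹ = [[-2, 1, 1], [1, 0, 0], [0, 0, 1]].
C⁴ = P·diag(1296, 1296, 625)·P⁻¹ = [[1296, 0, 0], [0, 1296, 671], [0, 0, 625]].
The requested entry is 625.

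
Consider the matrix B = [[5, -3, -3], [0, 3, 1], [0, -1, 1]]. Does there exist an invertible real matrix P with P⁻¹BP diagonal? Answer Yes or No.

Characteristic polynomial: p(r) = r^3 - 9r^2 + 24r - 20 = (r - 5)(r - 2)^2.
r = 2 has algebraic multiplicity 2; rank(B − 2I) = 2, so geometric multiplicity = 1.
Geometric multiplicity < algebraic multiplicity, so B is not diagonalizable.

No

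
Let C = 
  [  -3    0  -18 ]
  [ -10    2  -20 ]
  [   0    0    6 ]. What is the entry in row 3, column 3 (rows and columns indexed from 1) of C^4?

Characteristic polynomial: μ^3 - 5μ^2 - 12μ + 36 = (μ - 6)(μ - 2)(μ + 3), so the eigenvalues are -3, 2, 6.
μ=-3: eigenvector (1, 2, 0).
μ=2: eigenvector (0, 1, 0).
μ=6: eigenvector (-2, 0, 1).
P = [[1, 0, -2], [2, 1, 0], [0, 0, 1]], D = diag(-3, 2, 6), P⁻¹ = [[1, 0, 2], [-2, 1, -4], [0, 0, 1]].
C⁴ = P·diag(81, 16, 1296)·P⁻¹ = [[81, 0, -2430], [130, 16, 260], [0, 0, 1296]].
The requested entry is 1296.

1296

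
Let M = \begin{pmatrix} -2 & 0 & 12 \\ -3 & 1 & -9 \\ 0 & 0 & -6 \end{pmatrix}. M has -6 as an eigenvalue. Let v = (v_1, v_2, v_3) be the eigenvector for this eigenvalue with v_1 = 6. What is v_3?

-2

M + 6I = [[4, 0, 12], [-3, 7, -9], [0, 0, 0]].
Solving (M + 6I)v = 0 gives the eigenspace spanned by (6, 0, -2).
With v_1 = 6, v = (6, 0, -2), so v_3 = -2.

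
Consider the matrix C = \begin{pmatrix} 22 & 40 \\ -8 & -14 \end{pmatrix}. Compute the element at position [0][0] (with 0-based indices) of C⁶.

233024

Characteristic polynomial: λ^2 - 8λ + 12 = (λ - 6)(λ - 2), so the eigenvalues are 2, 6.
λ=6: eigenvector (5, -2).
λ=2: eigenvector (-2, 1).
P = [[5, -2], [-2, 1]], D = diag(6, 2), P⁻¹ = [[1, 2], [2, 5]].
C⁶ = P·diag(46656, 64)·P⁻¹ = [[233024, 465920], [-93184, -186304]].
The requested entry is 233024.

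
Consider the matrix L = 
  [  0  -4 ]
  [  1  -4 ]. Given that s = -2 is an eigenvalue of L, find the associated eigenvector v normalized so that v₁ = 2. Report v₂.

L + 2I = [[2, -4], [1, -2]].
Solving (L + 2I)v = 0 gives the eigenspace spanned by (2, 1).
With v₁ = 2, v = (2, 1), so v₂ = 1.

1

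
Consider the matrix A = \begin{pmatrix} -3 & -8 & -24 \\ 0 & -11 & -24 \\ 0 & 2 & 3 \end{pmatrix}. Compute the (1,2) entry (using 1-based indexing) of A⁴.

2176

Characteristic polynomial: μ^3 + 11μ^2 + 39μ + 45 = (μ + 3)^2(μ + 5), so the eigenvalues are -5, -3, -3.
μ=-3: eigenvector (1, 0, 0).
μ=-3: eigenvector (2, 3, -1).
μ=-5: eigenvector (4, 4, -1).
P = [[1, 2, 4], [0, 3, 4], [0, -1, -1]], D = diag(-3, -3, -5), P⁻¹ = [[1, -2, -4], [0, -1, -4], [0, 1, 3]].
A⁴ = P·diag(81, 81, 625)·P⁻¹ = [[81, 2176, 6528], [0, 2257, 6528], [0, -544, -1551]].
The requested entry is 2176.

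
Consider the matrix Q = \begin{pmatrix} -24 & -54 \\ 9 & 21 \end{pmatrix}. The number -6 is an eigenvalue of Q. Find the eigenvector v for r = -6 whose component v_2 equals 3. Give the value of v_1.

-9

Q + 6I = [[-18, -54], [9, 27]].
Solving (Q + 6I)v = 0 gives the eigenspace spanned by (-9, 3).
With v_2 = 3, v = (-9, 3), so v_1 = -9.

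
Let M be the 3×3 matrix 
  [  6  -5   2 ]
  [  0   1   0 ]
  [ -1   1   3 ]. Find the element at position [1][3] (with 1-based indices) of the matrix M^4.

Characteristic polynomial: r^3 - 10r^2 + 29r - 20 = (r - 5)(r - 4)(r - 1), so the eigenvalues are 1, 4, 5.
r=1: eigenvector (1, 1, 0).
r=4: eigenvector (1, 0, -1).
r=5: eigenvector (2, 0, -1).
P = [[1, 1, 2], [1, 0, 0], [0, -1, -1]], D = diag(1, 4, 5), P⁻¹ = [[0, 1, 0], [-1, 1, -2], [1, -1, 1]].
M⁴ = P·diag(1, 256, 625)·P⁻¹ = [[994, -993, 738], [0, 1, 0], [-369, 369, -113]].
The requested entry is 738.

738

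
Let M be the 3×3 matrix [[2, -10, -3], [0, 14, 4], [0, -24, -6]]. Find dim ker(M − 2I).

1

M − 2I = [[0, -10, -3], [0, 12, 4], [0, -24, -8]].
This matrix has rank 2, so its null space has dimension 3 − 2 = 1.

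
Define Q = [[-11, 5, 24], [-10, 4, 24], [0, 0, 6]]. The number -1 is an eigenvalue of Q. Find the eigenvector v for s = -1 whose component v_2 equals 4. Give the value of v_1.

Q + 1I = [[-10, 5, 24], [-10, 5, 24], [0, 0, 7]].
Solving (Q + 1I)v = 0 gives the eigenspace spanned by (2, 4, 0).
With v_2 = 4, v = (2, 4, 0), so v_1 = 2.

2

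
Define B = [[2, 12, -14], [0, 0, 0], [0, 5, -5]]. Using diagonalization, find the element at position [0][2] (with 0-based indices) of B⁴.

Characteristic polynomial: μ^3 + 3μ^2 - 10μ = μ(μ - 2)(μ + 5), so the eigenvalues are -5, 0, 2.
μ=2: eigenvector (1, 0, 0).
μ=0: eigenvector (1, 1, 1).
μ=-5: eigenvector (2, 0, 1).
P = [[1, 1, 2], [0, 1, 0], [0, 1, 1]], D = diag(2, 0, -5), P⁻¹ = [[1, 1, -2], [0, 1, 0], [0, -1, 1]].
B⁴ = P·diag(16, 0, 625)·P⁻¹ = [[16, -1234, 1218], [0, 0, 0], [0, -625, 625]].
The requested entry is 1218.

1218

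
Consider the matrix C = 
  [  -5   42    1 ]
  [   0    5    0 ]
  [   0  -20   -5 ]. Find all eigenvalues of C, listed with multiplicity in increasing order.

-5, -5, 5

Characteristic polynomial: p(t) = t^3 + 5t^2 - 25t - 125 = (t - 5)(t + 5)^2.
Roots (with multiplicity): -5, -5, 5.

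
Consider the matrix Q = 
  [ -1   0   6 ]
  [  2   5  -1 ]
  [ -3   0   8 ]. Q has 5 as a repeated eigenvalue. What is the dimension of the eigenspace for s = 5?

Q − 5I = [[-6, 0, 6], [2, 0, -1], [-3, 0, 3]].
This matrix has rank 2, so its null space has dimension 3 − 2 = 1.

1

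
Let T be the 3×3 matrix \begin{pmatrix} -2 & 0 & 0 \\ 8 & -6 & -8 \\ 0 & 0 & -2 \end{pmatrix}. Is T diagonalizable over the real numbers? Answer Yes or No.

Characteristic polynomial: p(s) = s^3 + 10s^2 + 28s + 24 = (s + 2)^2(s + 6).
s = -2 has algebraic multiplicity 2; rank(T + 2I) = 1, so geometric multiplicity = 2.
Every eigenvalue has geometric = algebraic multiplicity, so T is diagonalizable.

Yes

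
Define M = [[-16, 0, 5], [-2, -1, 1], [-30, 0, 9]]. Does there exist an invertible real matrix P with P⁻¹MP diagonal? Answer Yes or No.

No

Characteristic polynomial: p(λ) = λ^3 + 8λ^2 + 13λ + 6 = (λ + 1)^2(λ + 6).
λ = -1 has algebraic multiplicity 2; rank(M + 1I) = 2, so geometric multiplicity = 1.
Geometric multiplicity < algebraic multiplicity, so M is not diagonalizable.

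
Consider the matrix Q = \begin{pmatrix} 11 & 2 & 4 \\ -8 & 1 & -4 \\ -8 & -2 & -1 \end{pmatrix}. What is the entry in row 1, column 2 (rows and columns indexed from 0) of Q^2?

-32

Characteristic polynomial: μ^3 - 11μ^2 + 39μ - 45 = (μ - 5)(μ - 3)^2, so the eigenvalues are 3, 3, 5.
μ=3: eigenvector (-1, 2, 1).
μ=5: eigenvector (1, -1, -1).
μ=3: eigenvector (-1, 0, 2).
P = [[-1, 1, -1], [2, -1, 0], [1, -1, 2]], D = diag(3, 5, 3), P⁻¹ = [[2, 1, 1], [4, 1, 2], [1, 0, 1]].
Q² = P·diag(9, 25, 9)·P⁻¹ = [[73, 16, 32], [-64, -7, -32], [-64, -16, -23]].
The requested entry is -32.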